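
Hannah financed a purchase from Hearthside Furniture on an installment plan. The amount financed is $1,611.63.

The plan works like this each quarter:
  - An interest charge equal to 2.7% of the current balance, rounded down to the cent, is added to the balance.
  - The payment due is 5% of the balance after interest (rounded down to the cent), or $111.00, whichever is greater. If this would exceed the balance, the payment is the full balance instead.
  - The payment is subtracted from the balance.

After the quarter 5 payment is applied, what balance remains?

Quarter 1: opening $1,611.63; interest $43.51 → $1,655.14; payment $111.00; balance $1,544.14
Quarter 2: opening $1,544.14; interest $41.69 → $1,585.83; payment $111.00; balance $1,474.83
Quarter 3: opening $1,474.83; interest $39.82 → $1,514.65; payment $111.00; balance $1,403.65
Quarter 4: opening $1,403.65; interest $37.89 → $1,441.54; payment $111.00; balance $1,330.54
Quarter 5: opening $1,330.54; interest $35.92 → $1,366.46; payment $111.00; balance $1,255.46

$1,255.46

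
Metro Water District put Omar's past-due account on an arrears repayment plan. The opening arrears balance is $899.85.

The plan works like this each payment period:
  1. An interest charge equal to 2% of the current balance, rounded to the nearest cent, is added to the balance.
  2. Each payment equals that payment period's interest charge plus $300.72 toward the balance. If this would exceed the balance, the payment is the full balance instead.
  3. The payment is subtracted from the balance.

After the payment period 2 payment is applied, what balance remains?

$298.41

Payment period 1: opening $899.85; interest $18.00 → $917.85; payment $318.72; balance $599.13
Payment period 2: opening $599.13; interest $11.98 → $611.11; payment $312.70; balance $298.41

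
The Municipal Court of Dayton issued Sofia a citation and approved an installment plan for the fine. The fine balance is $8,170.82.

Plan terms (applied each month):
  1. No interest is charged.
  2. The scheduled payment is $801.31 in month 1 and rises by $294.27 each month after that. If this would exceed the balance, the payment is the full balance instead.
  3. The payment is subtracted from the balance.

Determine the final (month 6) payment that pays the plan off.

$1,221.57

Month 1: $8,170.82 − $801.31 → $7,369.51
Month 2: $7,369.51 − $1,095.58 → $6,273.93
Month 3: $6,273.93 − $1,389.85 → $4,884.08
Month 4: $4,884.08 − $1,684.12 → $3,199.96
Month 5: $3,199.96 − $1,978.39 → $1,221.57
Month 6: $1,221.57 − $1,221.57 → $0.00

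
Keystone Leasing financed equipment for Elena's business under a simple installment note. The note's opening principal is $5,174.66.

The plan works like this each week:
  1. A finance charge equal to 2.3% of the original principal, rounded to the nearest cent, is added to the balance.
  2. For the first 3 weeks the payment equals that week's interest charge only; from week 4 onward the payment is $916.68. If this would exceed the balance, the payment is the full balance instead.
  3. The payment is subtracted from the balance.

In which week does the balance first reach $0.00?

10

Week 1: opening $5,174.66; interest $119.02 → $5,293.68; payment $119.02; balance $5,174.66
Week 2: opening $5,174.66; interest $119.02 → $5,293.68; payment $119.02; balance $5,174.66
Week 3: opening $5,174.66; interest $119.02 → $5,293.68; payment $119.02; balance $5,174.66
Week 4: opening $5,174.66; interest $119.02 → $5,293.68; payment $916.68; balance $4,377.00
Week 5: opening $4,377.00; interest $119.02 → $4,496.02; payment $916.68; balance $3,579.34
Week 6: opening $3,579.34; interest $119.02 → $3,698.36; payment $916.68; balance $2,781.68
Week 7: opening $2,781.68; interest $119.02 → $2,900.70; payment $916.68; balance $1,984.02
Week 8: opening $1,984.02; interest $119.02 → $2,103.04; payment $916.68; balance $1,186.36
Week 9: opening $1,186.36; interest $119.02 → $1,305.38; payment $916.68; balance $388.70
Week 10: opening $388.70; interest $119.02 → $507.72; payment $507.72; balance $0.00
Balance reaches $0.00 in week 10.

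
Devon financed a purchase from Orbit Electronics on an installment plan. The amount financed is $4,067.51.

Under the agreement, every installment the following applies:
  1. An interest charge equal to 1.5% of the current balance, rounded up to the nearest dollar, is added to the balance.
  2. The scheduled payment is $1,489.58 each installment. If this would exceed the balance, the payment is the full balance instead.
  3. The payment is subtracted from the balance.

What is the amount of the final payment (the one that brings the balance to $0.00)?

Installment 1: $4,067.51 +$62.00 interest = $4,129.51; pay $1,489.58 → $2,639.93
Installment 2: $2,639.93 +$40.00 interest = $2,679.93; pay $1,489.58 → $1,190.35
Installment 3: $1,190.35 +$18.00 interest = $1,208.35; pay $1,208.35 → $0.00

$1,208.35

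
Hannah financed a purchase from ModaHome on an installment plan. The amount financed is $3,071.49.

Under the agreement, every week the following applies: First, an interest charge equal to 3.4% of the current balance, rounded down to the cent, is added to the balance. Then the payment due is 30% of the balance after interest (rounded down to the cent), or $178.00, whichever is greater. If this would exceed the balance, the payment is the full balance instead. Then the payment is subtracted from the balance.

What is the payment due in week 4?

# | Opening | Interest | Payment | End bal
1 | $3,071.49 | $104.43 | $952.77 | $2,223.15
2 | $2,223.15 | $75.58 | $689.61 | $1,609.12
3 | $1,609.12 | $54.71 | $499.14 | $1,164.69
4 | $1,164.69 | $39.59 | $361.28 | $843.00

$361.28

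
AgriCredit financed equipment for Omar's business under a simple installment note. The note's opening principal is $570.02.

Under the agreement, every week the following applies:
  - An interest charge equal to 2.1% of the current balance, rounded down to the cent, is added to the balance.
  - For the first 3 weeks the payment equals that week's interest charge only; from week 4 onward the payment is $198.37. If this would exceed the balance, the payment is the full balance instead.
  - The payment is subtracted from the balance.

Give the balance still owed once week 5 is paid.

$193.30

Week 1: opening $570.02; interest $11.97 → $581.99; payment $11.97; balance $570.02
Week 2: opening $570.02; interest $11.97 → $581.99; payment $11.97; balance $570.02
Week 3: opening $570.02; interest $11.97 → $581.99; payment $11.97; balance $570.02
Week 4: opening $570.02; interest $11.97 → $581.99; payment $198.37; balance $383.62
Week 5: opening $383.62; interest $8.05 → $391.67; payment $198.37; balance $193.30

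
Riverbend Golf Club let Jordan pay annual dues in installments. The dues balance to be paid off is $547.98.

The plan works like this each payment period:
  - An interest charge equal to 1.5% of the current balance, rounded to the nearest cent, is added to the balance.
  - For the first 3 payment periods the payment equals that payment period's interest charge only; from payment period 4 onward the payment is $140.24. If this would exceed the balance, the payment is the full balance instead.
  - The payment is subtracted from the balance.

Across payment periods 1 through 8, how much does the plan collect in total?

$593.64

Payment period 1: $547.98 +$8.22 interest = $556.20; pay $8.22 → $547.98
Payment period 2: $547.98 +$8.22 interest = $556.20; pay $8.22 → $547.98
Payment period 3: $547.98 +$8.22 interest = $556.20; pay $8.22 → $547.98
Payment period 4: $547.98 +$8.22 interest = $556.20; pay $140.24 → $415.96
Payment period 5: $415.96 +$6.24 interest = $422.20; pay $140.24 → $281.96
Payment period 6: $281.96 +$4.23 interest = $286.19; pay $140.24 → $145.95
Payment period 7: $145.95 +$2.19 interest = $148.14; pay $140.24 → $7.90
Payment period 8: $7.90 +$0.12 interest = $8.02; pay $8.02 → $0.00
Total paid: $593.64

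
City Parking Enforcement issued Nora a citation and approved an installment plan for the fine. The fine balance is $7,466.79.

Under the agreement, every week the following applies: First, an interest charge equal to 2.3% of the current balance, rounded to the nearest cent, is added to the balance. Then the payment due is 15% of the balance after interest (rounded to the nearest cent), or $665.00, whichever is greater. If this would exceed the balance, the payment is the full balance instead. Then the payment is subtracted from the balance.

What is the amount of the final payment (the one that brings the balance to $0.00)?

Week 1: opening $7,466.79; interest $171.74 → $7,638.53; payment $1,145.78; balance $6,492.75
Week 2: opening $6,492.75; interest $149.33 → $6,642.08; payment $996.31; balance $5,645.77
Week 3: opening $5,645.77; interest $129.85 → $5,775.62; payment $866.34; balance $4,909.28
Week 4: opening $4,909.28; interest $112.91 → $5,022.19; payment $753.33; balance $4,268.86
Week 5: opening $4,268.86; interest $98.18 → $4,367.04; payment $665.00; balance $3,702.04
Week 6: opening $3,702.04; interest $85.15 → $3,787.19; payment $665.00; balance $3,122.19
Week 7: opening $3,122.19; interest $71.81 → $3,194.00; payment $665.00; balance $2,529.00
Week 8: opening $2,529.00; interest $58.17 → $2,587.17; payment $665.00; balance $1,922.17
Week 9: opening $1,922.17; interest $44.21 → $1,966.38; payment $665.00; balance $1,301.38
Week 10: opening $1,301.38; interest $29.93 → $1,331.31; payment $665.00; balance $666.31
Week 11: opening $666.31; interest $15.33 → $681.64; payment $665.00; balance $16.64
Week 12: opening $16.64; interest $0.38 → $17.02; payment $17.02; balance $0.00

$17.02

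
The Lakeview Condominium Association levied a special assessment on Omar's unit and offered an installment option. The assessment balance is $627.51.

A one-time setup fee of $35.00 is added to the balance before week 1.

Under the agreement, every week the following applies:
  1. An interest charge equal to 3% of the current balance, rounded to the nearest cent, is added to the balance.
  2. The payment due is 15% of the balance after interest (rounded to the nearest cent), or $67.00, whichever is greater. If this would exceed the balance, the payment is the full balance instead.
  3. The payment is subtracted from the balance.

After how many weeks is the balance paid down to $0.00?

11

# | Opening | Interest | Payment | End bal
1 | $662.51 | $19.88 | $102.36 | $580.03
2 | $580.03 | $17.40 | $89.61 | $507.82
3 | $507.82 | $15.23 | $78.46 | $444.59
4 | $444.59 | $13.34 | $68.69 | $389.24
5 | $389.24 | $11.68 | $67.00 | $333.92
6 | $333.92 | $10.02 | $67.00 | $276.94
7 | $276.94 | $8.31 | $67.00 | $218.25
8 | $218.25 | $6.55 | $67.00 | $157.80
9 | $157.80 | $4.73 | $67.00 | $95.53
10 | $95.53 | $2.87 | $67.00 | $31.40
11 | $31.40 | $0.94 | $32.34 | $0.00
Balance reaches $0.00 in week 11.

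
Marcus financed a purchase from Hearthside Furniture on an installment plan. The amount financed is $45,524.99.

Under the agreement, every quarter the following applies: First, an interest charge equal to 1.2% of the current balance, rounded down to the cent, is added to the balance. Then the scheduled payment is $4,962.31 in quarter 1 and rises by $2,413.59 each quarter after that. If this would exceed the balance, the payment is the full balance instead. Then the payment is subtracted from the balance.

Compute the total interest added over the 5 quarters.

$1,903.78

Quarter 1: opening $45,524.99; interest $546.29 → $46,071.28; payment $4,962.31; balance $41,108.97
Quarter 2: opening $41,108.97; interest $493.30 → $41,602.27; payment $7,375.90; balance $34,226.37
Quarter 3: opening $34,226.37; interest $410.71 → $34,637.08; payment $9,789.49; balance $24,847.59
Quarter 4: opening $24,847.59; interest $298.17 → $25,145.76; payment $12,203.08; balance $12,942.68
Quarter 5: opening $12,942.68; interest $155.31 → $13,097.99; payment $13,097.99; balance $0.00
Total interest: $546.29 + $493.30 + $410.71 + $298.17 + $155.31 = $1,903.78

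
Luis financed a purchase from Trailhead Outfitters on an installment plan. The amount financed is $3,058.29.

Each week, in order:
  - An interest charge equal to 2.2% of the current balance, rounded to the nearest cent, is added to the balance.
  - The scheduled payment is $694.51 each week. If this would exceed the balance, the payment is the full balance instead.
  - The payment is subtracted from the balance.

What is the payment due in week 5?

# | Opening | Interest | Payment | End bal
1 | $3,058.29 | $67.28 | $694.51 | $2,431.06
2 | $2,431.06 | $53.48 | $694.51 | $1,790.03
3 | $1,790.03 | $39.38 | $694.51 | $1,134.90
4 | $1,134.90 | $24.97 | $694.51 | $465.36
5 | $465.36 | $10.24 | $475.60 | $0.00

$475.60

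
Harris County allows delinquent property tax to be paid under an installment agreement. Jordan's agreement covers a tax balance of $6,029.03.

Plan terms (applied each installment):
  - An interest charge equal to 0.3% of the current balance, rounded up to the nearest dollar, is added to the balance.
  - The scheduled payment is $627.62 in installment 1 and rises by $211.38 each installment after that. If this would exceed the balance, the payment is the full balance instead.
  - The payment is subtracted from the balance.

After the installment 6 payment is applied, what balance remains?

$0.00

Installment 1: opening $6,029.03; interest $19.00 → $6,048.03; payment $627.62; balance $5,420.41
Installment 2: opening $5,420.41; interest $17.00 → $5,437.41; payment $839.00; balance $4,598.41
Installment 3: opening $4,598.41; interest $14.00 → $4,612.41; payment $1,050.38; balance $3,562.03
Installment 4: opening $3,562.03; interest $11.00 → $3,573.03; payment $1,261.76; balance $2,311.27
Installment 5: opening $2,311.27; interest $7.00 → $2,318.27; payment $1,473.14; balance $845.13
Installment 6: opening $845.13; interest $3.00 → $848.13; payment $848.13; balance $0.00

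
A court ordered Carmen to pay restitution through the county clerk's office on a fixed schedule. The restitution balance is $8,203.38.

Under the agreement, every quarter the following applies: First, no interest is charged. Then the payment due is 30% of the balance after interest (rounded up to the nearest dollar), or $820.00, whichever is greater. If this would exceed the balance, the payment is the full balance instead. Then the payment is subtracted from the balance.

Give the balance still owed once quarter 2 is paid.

$4,018.38

Quarter 1: $8,203.38 − $2,462.00 → $5,741.38
Quarter 2: $5,741.38 − $1,723.00 → $4,018.38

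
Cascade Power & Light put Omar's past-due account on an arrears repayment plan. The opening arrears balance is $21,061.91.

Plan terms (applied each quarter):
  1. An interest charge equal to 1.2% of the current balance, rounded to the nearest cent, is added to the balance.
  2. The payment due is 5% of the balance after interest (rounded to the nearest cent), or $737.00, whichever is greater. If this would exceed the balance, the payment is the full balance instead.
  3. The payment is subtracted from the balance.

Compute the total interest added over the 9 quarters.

$1,953.34

Quarter 1: $21,061.91 +$252.74 interest = $21,314.65; pay $1,065.73 → $20,248.92
Quarter 2: $20,248.92 +$242.99 interest = $20,491.91; pay $1,024.60 → $19,467.31
Quarter 3: $19,467.31 +$233.61 interest = $19,700.92; pay $985.05 → $18,715.87
Quarter 4: $18,715.87 +$224.59 interest = $18,940.46; pay $947.02 → $17,993.44
Quarter 5: $17,993.44 +$215.92 interest = $18,209.36; pay $910.47 → $17,298.89
Quarter 6: $17,298.89 +$207.59 interest = $17,506.48; pay $875.32 → $16,631.16
Quarter 7: $16,631.16 +$199.57 interest = $16,830.73; pay $841.54 → $15,989.19
Quarter 8: $15,989.19 +$191.87 interest = $16,181.06; pay $809.05 → $15,372.01
Quarter 9: $15,372.01 +$184.46 interest = $15,556.47; pay $777.82 → $14,778.65
Total interest: $252.74 + $242.99 + $233.61 + $224.59 + $215.92 + $207.59 + $199.57 + $191.87 + $184.46 = $1,953.34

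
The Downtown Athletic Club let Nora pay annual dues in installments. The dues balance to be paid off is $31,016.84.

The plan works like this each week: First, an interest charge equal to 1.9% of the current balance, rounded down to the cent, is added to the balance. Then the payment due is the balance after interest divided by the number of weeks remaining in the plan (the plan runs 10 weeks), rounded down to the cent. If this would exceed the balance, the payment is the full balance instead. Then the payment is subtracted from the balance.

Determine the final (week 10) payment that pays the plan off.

$3,744.03

# | Opening | Interest | Payment | End bal
1 | $31,016.84 | $589.31 | $3,160.61 | $28,445.54
2 | $28,445.54 | $540.46 | $3,220.66 | $25,765.34
3 | $25,765.34 | $489.54 | $3,281.86 | $22,973.02
4 | $22,973.02 | $436.48 | $3,344.21 | $20,065.29
5 | $20,065.29 | $381.24 | $3,407.75 | $17,038.78
6 | $17,038.78 | $323.73 | $3,472.50 | $13,890.01
7 | $13,890.01 | $263.91 | $3,538.48 | $10,615.44
8 | $10,615.44 | $201.69 | $3,605.71 | $7,211.42
9 | $7,211.42 | $137.01 | $3,674.21 | $3,674.22
10 | $3,674.22 | $69.81 | $3,744.03 | $0.00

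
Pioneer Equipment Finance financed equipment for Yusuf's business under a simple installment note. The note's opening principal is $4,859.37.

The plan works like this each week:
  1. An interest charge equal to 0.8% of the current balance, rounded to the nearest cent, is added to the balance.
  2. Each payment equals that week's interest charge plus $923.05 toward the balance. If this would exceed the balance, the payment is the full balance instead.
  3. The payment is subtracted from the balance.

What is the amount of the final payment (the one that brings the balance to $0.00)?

$246.07

Week 1: opening $4,859.37; interest $38.87 → $4,898.24; payment $961.92; balance $3,936.32
Week 2: opening $3,936.32; interest $31.49 → $3,967.81; payment $954.54; balance $3,013.27
Week 3: opening $3,013.27; interest $24.11 → $3,037.38; payment $947.16; balance $2,090.22
Week 4: opening $2,090.22; interest $16.72 → $2,106.94; payment $939.77; balance $1,167.17
Week 5: opening $1,167.17; interest $9.34 → $1,176.51; payment $932.39; balance $244.12
Week 6: opening $244.12; interest $1.95 → $246.07; payment $246.07; balance $0.00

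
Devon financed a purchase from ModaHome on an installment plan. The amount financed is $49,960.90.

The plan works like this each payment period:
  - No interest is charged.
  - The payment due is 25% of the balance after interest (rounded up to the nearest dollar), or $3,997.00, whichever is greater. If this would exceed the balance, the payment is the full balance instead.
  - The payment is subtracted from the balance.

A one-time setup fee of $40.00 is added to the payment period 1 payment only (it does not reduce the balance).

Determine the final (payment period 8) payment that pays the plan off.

Payment period 1: $49,960.90 − $12,491.00 (+ $40.00 fee) → $37,469.90
Payment period 2: $37,469.90 − $9,368.00 → $28,101.90
Payment period 3: $28,101.90 − $7,026.00 → $21,075.90
Payment period 4: $21,075.90 − $5,269.00 → $15,806.90
Payment period 5: $15,806.90 − $3,997.00 → $11,809.90
Payment period 6: $11,809.90 − $3,997.00 → $7,812.90
Payment period 7: $7,812.90 − $3,997.00 → $3,815.90
Payment period 8: $3,815.90 − $3,815.90 → $0.00

$3,815.90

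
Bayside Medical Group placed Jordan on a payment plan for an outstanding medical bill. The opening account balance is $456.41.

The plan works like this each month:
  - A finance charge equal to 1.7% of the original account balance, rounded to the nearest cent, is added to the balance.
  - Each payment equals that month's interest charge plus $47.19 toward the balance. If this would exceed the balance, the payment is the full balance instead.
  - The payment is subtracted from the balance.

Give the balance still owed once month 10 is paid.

Month 1: $456.41 +$7.76 interest = $464.17; pay $54.95 → $409.22
Month 2: $409.22 +$7.76 interest = $416.98; pay $54.95 → $362.03
Month 3: $362.03 +$7.76 interest = $369.79; pay $54.95 → $314.84
Month 4: $314.84 +$7.76 interest = $322.60; pay $54.95 → $267.65
Month 5: $267.65 +$7.76 interest = $275.41; pay $54.95 → $220.46
Month 6: $220.46 +$7.76 interest = $228.22; pay $54.95 → $173.27
Month 7: $173.27 +$7.76 interest = $181.03; pay $54.95 → $126.08
Month 8: $126.08 +$7.76 interest = $133.84; pay $54.95 → $78.89
Month 9: $78.89 +$7.76 interest = $86.65; pay $54.95 → $31.70
Month 10: $31.70 +$7.76 interest = $39.46; pay $39.46 → $0.00

$0.00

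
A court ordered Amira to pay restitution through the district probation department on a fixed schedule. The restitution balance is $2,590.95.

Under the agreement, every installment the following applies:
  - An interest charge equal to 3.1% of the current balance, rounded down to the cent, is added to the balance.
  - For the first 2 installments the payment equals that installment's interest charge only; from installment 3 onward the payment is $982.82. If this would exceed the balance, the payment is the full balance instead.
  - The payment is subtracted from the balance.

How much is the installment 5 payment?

$781.45

Installment 1: opening $2,590.95; interest $80.31 → $2,671.26; payment $80.31; balance $2,590.95
Installment 2: opening $2,590.95; interest $80.31 → $2,671.26; payment $80.31; balance $2,590.95
Installment 3: opening $2,590.95; interest $80.31 → $2,671.26; payment $982.82; balance $1,688.44
Installment 4: opening $1,688.44; interest $52.34 → $1,740.78; payment $982.82; balance $757.96
Installment 5: opening $757.96; interest $23.49 → $781.45; payment $781.45; balance $0.00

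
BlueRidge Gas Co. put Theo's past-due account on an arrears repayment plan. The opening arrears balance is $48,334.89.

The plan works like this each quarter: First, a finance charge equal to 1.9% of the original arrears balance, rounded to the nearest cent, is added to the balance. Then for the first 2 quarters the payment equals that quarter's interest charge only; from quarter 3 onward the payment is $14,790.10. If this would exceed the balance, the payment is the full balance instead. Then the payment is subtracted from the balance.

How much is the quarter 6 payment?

Quarter 1: $48,334.89 +$918.36 interest = $49,253.25; pay $918.36 → $48,334.89
Quarter 2: $48,334.89 +$918.36 interest = $49,253.25; pay $918.36 → $48,334.89
Quarter 3: $48,334.89 +$918.36 interest = $49,253.25; pay $14,790.10 → $34,463.15
Quarter 4: $34,463.15 +$918.36 interest = $35,381.51; pay $14,790.10 → $20,591.41
Quarter 5: $20,591.41 +$918.36 interest = $21,509.77; pay $14,790.10 → $6,719.67
Quarter 6: $6,719.67 +$918.36 interest = $7,638.03; pay $7,638.03 → $0.00

$7,638.03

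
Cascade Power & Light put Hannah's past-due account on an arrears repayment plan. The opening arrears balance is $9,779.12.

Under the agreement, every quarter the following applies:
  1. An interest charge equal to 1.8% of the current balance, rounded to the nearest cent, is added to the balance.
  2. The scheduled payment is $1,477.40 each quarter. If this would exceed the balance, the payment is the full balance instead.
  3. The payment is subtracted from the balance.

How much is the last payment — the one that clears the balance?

$165.47

# | Opening | Interest | Payment | End bal
1 | $9,779.12 | $176.02 | $1,477.40 | $8,477.74
2 | $8,477.74 | $152.60 | $1,477.40 | $7,152.94
3 | $7,152.94 | $128.75 | $1,477.40 | $5,804.29
4 | $5,804.29 | $104.48 | $1,477.40 | $4,431.37
5 | $4,431.37 | $79.76 | $1,477.40 | $3,033.73
6 | $3,033.73 | $54.61 | $1,477.40 | $1,610.94
7 | $1,610.94 | $29.00 | $1,477.40 | $162.54
8 | $162.54 | $2.93 | $165.47 | $0.00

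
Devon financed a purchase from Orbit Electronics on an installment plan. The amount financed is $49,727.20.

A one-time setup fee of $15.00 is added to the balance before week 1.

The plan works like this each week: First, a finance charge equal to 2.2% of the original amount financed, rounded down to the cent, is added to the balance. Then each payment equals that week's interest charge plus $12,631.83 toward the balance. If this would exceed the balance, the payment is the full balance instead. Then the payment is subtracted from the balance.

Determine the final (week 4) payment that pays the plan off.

$12,940.70

Week 1: opening $49,742.20; interest $1,093.99 → $50,836.19; payment $13,725.82; balance $37,110.37
Week 2: opening $37,110.37; interest $1,093.99 → $38,204.36; payment $13,725.82; balance $24,478.54
Week 3: opening $24,478.54; interest $1,093.99 → $25,572.53; payment $13,725.82; balance $11,846.71
Week 4: opening $11,846.71; interest $1,093.99 → $12,940.70; payment $12,940.70; balance $0.00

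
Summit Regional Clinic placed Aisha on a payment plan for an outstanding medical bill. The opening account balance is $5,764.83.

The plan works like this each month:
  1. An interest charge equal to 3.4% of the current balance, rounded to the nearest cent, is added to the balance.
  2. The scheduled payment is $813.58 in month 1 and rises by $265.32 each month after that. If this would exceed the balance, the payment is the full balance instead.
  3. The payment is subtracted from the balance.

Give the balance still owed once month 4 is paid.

$1,537.35

Month 1: opening $5,764.83; interest $196.00 → $5,960.83; payment $813.58; balance $5,147.25
Month 2: opening $5,147.25; interest $175.01 → $5,322.26; payment $1,078.90; balance $4,243.36
Month 3: opening $4,243.36; interest $144.27 → $4,387.63; payment $1,344.22; balance $3,043.41
Month 4: opening $3,043.41; interest $103.48 → $3,146.89; payment $1,609.54; balance $1,537.35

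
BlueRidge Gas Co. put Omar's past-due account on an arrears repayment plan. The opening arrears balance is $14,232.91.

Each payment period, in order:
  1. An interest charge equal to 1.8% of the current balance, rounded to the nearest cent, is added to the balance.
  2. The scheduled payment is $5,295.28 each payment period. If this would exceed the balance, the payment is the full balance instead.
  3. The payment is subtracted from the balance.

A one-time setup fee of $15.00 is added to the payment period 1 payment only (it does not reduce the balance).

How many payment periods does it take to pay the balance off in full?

Payment period 1: $14,232.91 +$256.19 interest = $14,489.10; pay $5,295.28 (+ $15.00 fee) → $9,193.82
Payment period 2: $9,193.82 +$165.49 interest = $9,359.31; pay $5,295.28 → $4,064.03
Payment period 3: $4,064.03 +$73.15 interest = $4,137.18; pay $4,137.18 → $0.00
Balance reaches $0.00 in payment period 3.

3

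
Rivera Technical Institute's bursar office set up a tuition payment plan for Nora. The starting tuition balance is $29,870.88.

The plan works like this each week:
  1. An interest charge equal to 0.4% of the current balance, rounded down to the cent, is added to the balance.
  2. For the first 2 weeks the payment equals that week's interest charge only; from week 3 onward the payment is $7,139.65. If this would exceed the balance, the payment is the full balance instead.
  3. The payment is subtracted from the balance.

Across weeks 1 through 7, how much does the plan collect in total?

$30,425.30

Week 1: opening $29,870.88; interest $119.48 → $29,990.36; payment $119.48; balance $29,870.88
Week 2: opening $29,870.88; interest $119.48 → $29,990.36; payment $119.48; balance $29,870.88
Week 3: opening $29,870.88; interest $119.48 → $29,990.36; payment $7,139.65; balance $22,850.71
Week 4: opening $22,850.71; interest $91.40 → $22,942.11; payment $7,139.65; balance $15,802.46
Week 5: opening $15,802.46; interest $63.20 → $15,865.66; payment $7,139.65; balance $8,726.01
Week 6: opening $8,726.01; interest $34.90 → $8,760.91; payment $7,139.65; balance $1,621.26
Week 7: opening $1,621.26; interest $6.48 → $1,627.74; payment $1,627.74; balance $0.00
Total paid: $30,425.30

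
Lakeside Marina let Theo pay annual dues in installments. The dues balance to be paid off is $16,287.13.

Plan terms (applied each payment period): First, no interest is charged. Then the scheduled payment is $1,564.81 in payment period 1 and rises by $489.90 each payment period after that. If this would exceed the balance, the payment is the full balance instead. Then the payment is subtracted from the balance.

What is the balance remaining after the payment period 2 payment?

Payment period 1: $16,287.13 − $1,564.81 → $14,722.32
Payment period 2: $14,722.32 − $2,054.71 → $12,667.61

$12,667.61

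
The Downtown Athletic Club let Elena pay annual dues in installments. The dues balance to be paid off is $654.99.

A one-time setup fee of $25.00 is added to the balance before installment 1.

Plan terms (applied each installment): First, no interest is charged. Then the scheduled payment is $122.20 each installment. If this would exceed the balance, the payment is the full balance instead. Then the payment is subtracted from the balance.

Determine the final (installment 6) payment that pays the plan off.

Installment 1: $679.99 − $122.20 → $557.79
Installment 2: $557.79 − $122.20 → $435.59
Installment 3: $435.59 − $122.20 → $313.39
Installment 4: $313.39 − $122.20 → $191.19
Installment 5: $191.19 − $122.20 → $68.99
Installment 6: $68.99 − $68.99 → $0.00

$68.99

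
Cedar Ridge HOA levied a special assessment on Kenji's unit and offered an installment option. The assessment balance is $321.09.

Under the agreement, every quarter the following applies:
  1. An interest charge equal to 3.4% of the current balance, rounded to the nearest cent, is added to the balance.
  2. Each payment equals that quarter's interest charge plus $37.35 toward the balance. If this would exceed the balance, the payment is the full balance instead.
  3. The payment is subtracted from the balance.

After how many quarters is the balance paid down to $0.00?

9

Quarter 1: opening $321.09; interest $10.92 → $332.01; payment $48.27; balance $283.74
Quarter 2: opening $283.74; interest $9.65 → $293.39; payment $47.00; balance $246.39
Quarter 3: opening $246.39; interest $8.38 → $254.77; payment $45.73; balance $209.04
Quarter 4: opening $209.04; interest $7.11 → $216.15; payment $44.46; balance $171.69
Quarter 5: opening $171.69; interest $5.84 → $177.53; payment $43.19; balance $134.34
Quarter 6: opening $134.34; interest $4.57 → $138.91; payment $41.92; balance $96.99
Quarter 7: opening $96.99; interest $3.30 → $100.29; payment $40.65; balance $59.64
Quarter 8: opening $59.64; interest $2.03 → $61.67; payment $39.38; balance $22.29
Quarter 9: opening $22.29; interest $0.76 → $23.05; payment $23.05; balance $0.00
Balance reaches $0.00 in quarter 9.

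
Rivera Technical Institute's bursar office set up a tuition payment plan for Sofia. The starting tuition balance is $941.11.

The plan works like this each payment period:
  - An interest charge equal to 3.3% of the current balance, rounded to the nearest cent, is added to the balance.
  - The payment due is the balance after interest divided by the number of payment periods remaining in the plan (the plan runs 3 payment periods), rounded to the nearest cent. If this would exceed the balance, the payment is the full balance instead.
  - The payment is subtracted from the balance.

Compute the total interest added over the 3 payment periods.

Payment period 1: $941.11 +$31.06 interest = $972.17; pay $324.06 → $648.11
Payment period 2: $648.11 +$21.39 interest = $669.50; pay $334.75 → $334.75
Payment period 3: $334.75 +$11.05 interest = $345.80; pay $345.80 → $0.00
Total interest: $31.06 + $21.39 + $11.05 = $63.50

$63.50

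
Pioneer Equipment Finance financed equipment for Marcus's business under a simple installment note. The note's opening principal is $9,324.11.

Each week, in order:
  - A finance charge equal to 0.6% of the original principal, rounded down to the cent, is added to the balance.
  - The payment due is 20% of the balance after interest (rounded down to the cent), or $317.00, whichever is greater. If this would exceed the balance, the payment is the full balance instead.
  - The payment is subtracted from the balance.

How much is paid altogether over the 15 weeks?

$10,163.21

Week 1: $9,324.11 +$55.94 interest = $9,380.05; pay $1,876.01 → $7,504.04
Week 2: $7,504.04 +$55.94 interest = $7,559.98; pay $1,511.99 → $6,047.99
Week 3: $6,047.99 +$55.94 interest = $6,103.93; pay $1,220.78 → $4,883.15
Week 4: $4,883.15 +$55.94 interest = $4,939.09; pay $987.81 → $3,951.28
Week 5: $3,951.28 +$55.94 interest = $4,007.22; pay $801.44 → $3,205.78
Week 6: $3,205.78 +$55.94 interest = $3,261.72; pay $652.34 → $2,609.38
Week 7: $2,609.38 +$55.94 interest = $2,665.32; pay $533.06 → $2,132.26
Week 8: $2,132.26 +$55.94 interest = $2,188.20; pay $437.64 → $1,750.56
Week 9: $1,750.56 +$55.94 interest = $1,806.50; pay $361.30 → $1,445.20
Week 10: $1,445.20 +$55.94 interest = $1,501.14; pay $317.00 → $1,184.14
Week 11: $1,184.14 +$55.94 interest = $1,240.08; pay $317.00 → $923.08
Week 12: $923.08 +$55.94 interest = $979.02; pay $317.00 → $662.02
Week 13: $662.02 +$55.94 interest = $717.96; pay $317.00 → $400.96
Week 14: $400.96 +$55.94 interest = $456.90; pay $317.00 → $139.90
Week 15: $139.90 +$55.94 interest = $195.84; pay $195.84 → $0.00
Total paid: $10,163.21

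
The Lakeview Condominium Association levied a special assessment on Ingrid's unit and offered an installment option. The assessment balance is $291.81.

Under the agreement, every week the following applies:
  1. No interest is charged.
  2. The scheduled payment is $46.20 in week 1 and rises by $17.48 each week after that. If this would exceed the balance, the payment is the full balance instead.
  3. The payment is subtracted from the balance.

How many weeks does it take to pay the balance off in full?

Week 1: $291.81 − $46.20 → $245.61
Week 2: $245.61 − $63.68 → $181.93
Week 3: $181.93 − $81.16 → $100.77
Week 4: $100.77 − $98.64 → $2.13
Week 5: $2.13 − $2.13 → $0.00
Balance reaches $0.00 in week 5.

5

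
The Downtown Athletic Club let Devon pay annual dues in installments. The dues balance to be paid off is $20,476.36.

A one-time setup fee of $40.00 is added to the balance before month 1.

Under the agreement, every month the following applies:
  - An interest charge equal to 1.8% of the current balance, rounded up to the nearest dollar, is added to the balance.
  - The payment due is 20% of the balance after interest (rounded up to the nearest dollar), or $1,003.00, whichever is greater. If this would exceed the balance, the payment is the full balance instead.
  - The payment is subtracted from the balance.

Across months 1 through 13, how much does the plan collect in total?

$22,313.36

# | Opening | Interest | Payment | End bal
1 | $20,516.36 | $370.00 | $4,178.00 | $16,708.36
2 | $16,708.36 | $301.00 | $3,402.00 | $13,607.36
3 | $13,607.36 | $245.00 | $2,771.00 | $11,081.36
4 | $11,081.36 | $200.00 | $2,257.00 | $9,024.36
5 | $9,024.36 | $163.00 | $1,838.00 | $7,349.36
6 | $7,349.36 | $133.00 | $1,497.00 | $5,985.36
7 | $5,985.36 | $108.00 | $1,219.00 | $4,874.36
8 | $4,874.36 | $88.00 | $1,003.00 | $3,959.36
9 | $3,959.36 | $72.00 | $1,003.00 | $3,028.36
10 | $3,028.36 | $55.00 | $1,003.00 | $2,080.36
11 | $2,080.36 | $38.00 | $1,003.00 | $1,115.36
12 | $1,115.36 | $21.00 | $1,003.00 | $133.36
13 | $133.36 | $3.00 | $136.36 | $0.00
Total paid: $22,313.36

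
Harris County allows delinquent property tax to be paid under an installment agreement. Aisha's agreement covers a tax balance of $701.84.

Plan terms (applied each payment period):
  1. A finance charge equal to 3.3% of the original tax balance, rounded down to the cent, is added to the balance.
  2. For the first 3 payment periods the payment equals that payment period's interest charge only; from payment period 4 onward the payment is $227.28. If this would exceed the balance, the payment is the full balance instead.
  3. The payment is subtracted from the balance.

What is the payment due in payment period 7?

$112.64

# | Opening | Interest | Payment | End bal
1 | $701.84 | $23.16 | $23.16 | $701.84
2 | $701.84 | $23.16 | $23.16 | $701.84
3 | $701.84 | $23.16 | $23.16 | $701.84
4 | $701.84 | $23.16 | $227.28 | $497.72
5 | $497.72 | $23.16 | $227.28 | $293.60
6 | $293.60 | $23.16 | $227.28 | $89.48
7 | $89.48 | $23.16 | $112.64 | $0.00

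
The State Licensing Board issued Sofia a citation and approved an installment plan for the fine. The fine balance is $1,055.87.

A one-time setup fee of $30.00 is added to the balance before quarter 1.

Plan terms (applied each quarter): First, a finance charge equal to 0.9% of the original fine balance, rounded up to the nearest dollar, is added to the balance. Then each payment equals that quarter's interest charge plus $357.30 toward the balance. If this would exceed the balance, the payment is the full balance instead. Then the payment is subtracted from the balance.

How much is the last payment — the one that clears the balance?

Quarter 1: opening $1,085.87; interest $10.00 → $1,095.87; payment $367.30; balance $728.57
Quarter 2: opening $728.57; interest $10.00 → $738.57; payment $367.30; balance $371.27
Quarter 3: opening $371.27; interest $10.00 → $381.27; payment $367.30; balance $13.97
Quarter 4: opening $13.97; interest $10.00 → $23.97; payment $23.97; balance $0.00

$23.97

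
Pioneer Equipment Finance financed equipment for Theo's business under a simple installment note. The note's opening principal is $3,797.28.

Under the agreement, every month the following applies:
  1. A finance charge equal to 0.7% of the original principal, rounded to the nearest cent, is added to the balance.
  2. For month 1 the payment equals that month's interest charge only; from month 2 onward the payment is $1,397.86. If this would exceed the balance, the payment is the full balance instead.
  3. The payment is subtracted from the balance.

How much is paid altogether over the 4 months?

Month 1: $3,797.28 +$26.58 interest = $3,823.86; pay $26.58 → $3,797.28
Month 2: $3,797.28 +$26.58 interest = $3,823.86; pay $1,397.86 → $2,426.00
Month 3: $2,426.00 +$26.58 interest = $2,452.58; pay $1,397.86 → $1,054.72
Month 4: $1,054.72 +$26.58 interest = $1,081.30; pay $1,081.30 → $0.00
Total paid: $3,903.60

$3,903.60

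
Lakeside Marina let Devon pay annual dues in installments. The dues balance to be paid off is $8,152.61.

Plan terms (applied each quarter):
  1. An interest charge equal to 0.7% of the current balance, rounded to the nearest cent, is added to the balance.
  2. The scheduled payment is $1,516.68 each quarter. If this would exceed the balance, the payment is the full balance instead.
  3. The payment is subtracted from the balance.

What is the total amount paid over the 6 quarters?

$8,340.32

Quarter 1: $8,152.61 +$57.07 interest = $8,209.68; pay $1,516.68 → $6,693.00
Quarter 2: $6,693.00 +$46.85 interest = $6,739.85; pay $1,516.68 → $5,223.17
Quarter 3: $5,223.17 +$36.56 interest = $5,259.73; pay $1,516.68 → $3,743.05
Quarter 4: $3,743.05 +$26.20 interest = $3,769.25; pay $1,516.68 → $2,252.57
Quarter 5: $2,252.57 +$15.77 interest = $2,268.34; pay $1,516.68 → $751.66
Quarter 6: $751.66 +$5.26 interest = $756.92; pay $756.92 → $0.00
Total paid: $8,340.32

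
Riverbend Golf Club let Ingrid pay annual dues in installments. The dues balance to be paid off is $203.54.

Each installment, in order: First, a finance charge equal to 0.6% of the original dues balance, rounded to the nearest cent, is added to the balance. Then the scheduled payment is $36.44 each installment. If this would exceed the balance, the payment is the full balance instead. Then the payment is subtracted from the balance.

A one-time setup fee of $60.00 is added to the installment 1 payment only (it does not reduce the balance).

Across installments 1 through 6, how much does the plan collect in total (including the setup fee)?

$270.86

Installment 1: opening $203.54; interest $1.22 → $204.76; payment $36.44 (+ $60.00 fee); balance $168.32
Installment 2: opening $168.32; interest $1.22 → $169.54; payment $36.44; balance $133.10
Installment 3: opening $133.10; interest $1.22 → $134.32; payment $36.44; balance $97.88
Installment 4: opening $97.88; interest $1.22 → $99.10; payment $36.44; balance $62.66
Installment 5: opening $62.66; interest $1.22 → $63.88; payment $36.44; balance $27.44
Installment 6: opening $27.44; interest $1.22 → $28.66; payment $28.66; balance $0.00
Total paid: $270.86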